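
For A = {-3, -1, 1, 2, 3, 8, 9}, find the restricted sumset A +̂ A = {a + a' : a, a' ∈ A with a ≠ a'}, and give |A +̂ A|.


Restricted sumset: A +̂ A = {a + a' : a ∈ A, a' ∈ A, a ≠ a'}.
Equivalently, take A + A and drop any sum 2a that is achievable ONLY as a + a for a ∈ A (i.e. sums representable only with equal summands).
Enumerate pairs (a, a') with a < a' (symmetric, so each unordered pair gives one sum; this covers all a ≠ a'):
  -3 + -1 = -4
  -3 + 1 = -2
  -3 + 2 = -1
  -3 + 3 = 0
  -3 + 8 = 5
  -3 + 9 = 6
  -1 + 1 = 0
  -1 + 2 = 1
  -1 + 3 = 2
  -1 + 8 = 7
  -1 + 9 = 8
  1 + 2 = 3
  1 + 3 = 4
  1 + 8 = 9
  1 + 9 = 10
  2 + 3 = 5
  2 + 8 = 10
  2 + 9 = 11
  3 + 8 = 11
  3 + 9 = 12
  8 + 9 = 17
Collected distinct sums: {-4, -2, -1, 0, 1, 2, 3, 4, 5, 6, 7, 8, 9, 10, 11, 12, 17}
|A +̂ A| = 17
(Reference bound: |A +̂ A| ≥ 2|A| - 3 for |A| ≥ 2, with |A| = 7 giving ≥ 11.)

|A +̂ A| = 17


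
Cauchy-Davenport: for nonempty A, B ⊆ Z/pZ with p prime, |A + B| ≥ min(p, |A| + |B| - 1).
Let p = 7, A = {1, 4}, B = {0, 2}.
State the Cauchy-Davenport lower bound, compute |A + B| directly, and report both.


Cauchy-Davenport: |A + B| ≥ min(p, |A| + |B| - 1) for A, B nonempty in Z/pZ.
|A| = 2, |B| = 2, p = 7.
CD lower bound = min(7, 2 + 2 - 1) = min(7, 3) = 3.
Compute A + B mod 7 directly:
a = 1: 1+0=1, 1+2=3
a = 4: 4+0=4, 4+2=6
A + B = {1, 3, 4, 6}, so |A + B| = 4.
Verify: 4 ≥ 3? Yes ✓.

CD lower bound = 3, actual |A + B| = 4.


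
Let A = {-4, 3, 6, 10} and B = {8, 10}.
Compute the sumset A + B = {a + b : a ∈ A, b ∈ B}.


A + B = {a + b : a ∈ A, b ∈ B}.
Enumerate all |A|·|B| = 4·2 = 8 pairs (a, b) and collect distinct sums.
a = -4: -4+8=4, -4+10=6
a = 3: 3+8=11, 3+10=13
a = 6: 6+8=14, 6+10=16
a = 10: 10+8=18, 10+10=20
Collecting distinct sums: A + B = {4, 6, 11, 13, 14, 16, 18, 20}
|A + B| = 8

A + B = {4, 6, 11, 13, 14, 16, 18, 20}


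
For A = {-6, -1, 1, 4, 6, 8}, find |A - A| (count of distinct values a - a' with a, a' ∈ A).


A - A = {a - a' : a, a' ∈ A}; |A| = 6.
Bounds: 2|A|-1 ≤ |A - A| ≤ |A|² - |A| + 1, i.e. 11 ≤ |A - A| ≤ 31.
Note: 0 ∈ A - A always (from a - a). The set is symmetric: if d ∈ A - A then -d ∈ A - A.
Enumerate nonzero differences d = a - a' with a > a' (then include -d):
Positive differences: {2, 3, 4, 5, 7, 9, 10, 12, 14}
Full difference set: {0} ∪ (positive diffs) ∪ (negative diffs).
|A - A| = 1 + 2·9 = 19 (matches direct enumeration: 19).

|A - A| = 19


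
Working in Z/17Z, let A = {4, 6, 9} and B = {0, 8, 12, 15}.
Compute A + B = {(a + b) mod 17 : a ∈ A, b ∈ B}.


Work in Z/17Z: reduce every sum a + b modulo 17.
Enumerate all 12 pairs:
a = 4: 4+0=4, 4+8=12, 4+12=16, 4+15=2
a = 6: 6+0=6, 6+8=14, 6+12=1, 6+15=4
a = 9: 9+0=9, 9+8=0, 9+12=4, 9+15=7
Distinct residues collected: {0, 1, 2, 4, 6, 7, 9, 12, 14, 16}
|A + B| = 10 (out of 17 total residues).

A + B = {0, 1, 2, 4, 6, 7, 9, 12, 14, 16}


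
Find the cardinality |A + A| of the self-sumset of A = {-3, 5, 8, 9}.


A + A = {a + a' : a, a' ∈ A}; |A| = 4.
General bounds: 2|A| - 1 ≤ |A + A| ≤ |A|(|A|+1)/2, i.e. 7 ≤ |A + A| ≤ 10.
Lower bound 2|A|-1 is attained iff A is an arithmetic progression.
Enumerate sums a + a' for a ≤ a' (symmetric, so this suffices):
a = -3: -3+-3=-6, -3+5=2, -3+8=5, -3+9=6
a = 5: 5+5=10, 5+8=13, 5+9=14
a = 8: 8+8=16, 8+9=17
a = 9: 9+9=18
Distinct sums: {-6, 2, 5, 6, 10, 13, 14, 16, 17, 18}
|A + A| = 10

|A + A| = 10


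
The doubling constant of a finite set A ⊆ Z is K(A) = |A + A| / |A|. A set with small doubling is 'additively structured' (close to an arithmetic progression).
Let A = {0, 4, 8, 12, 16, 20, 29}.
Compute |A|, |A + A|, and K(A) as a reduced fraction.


|A| = 7.
Compute A + A by enumerating all 49 pairs.
A + A = {0, 4, 8, 12, 16, 20, 24, 28, 29, 32, 33, 36, 37, 40, 41, 45, 49, 58}, so |A + A| = 18.
K = |A + A| / |A| = 18/7 (already in lowest terms) ≈ 2.5714.
Reference: AP of size 7 gives K = 13/7 ≈ 1.8571; a fully generic set of size 7 gives K ≈ 4.0000.

|A| = 7, |A + A| = 18, K = 18/7.


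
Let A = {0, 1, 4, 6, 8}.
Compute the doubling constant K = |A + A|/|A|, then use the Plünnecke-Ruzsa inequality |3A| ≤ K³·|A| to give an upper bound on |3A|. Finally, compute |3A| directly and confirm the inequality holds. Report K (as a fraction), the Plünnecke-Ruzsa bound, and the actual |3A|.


|A| = 5.
Step 1: Compute A + A by enumerating all 25 pairs.
A + A = {0, 1, 2, 4, 5, 6, 7, 8, 9, 10, 12, 14, 16}, so |A + A| = 13.
Step 2: Doubling constant K = |A + A|/|A| = 13/5 = 13/5 ≈ 2.6000.
Step 3: Plünnecke-Ruzsa gives |3A| ≤ K³·|A| = (2.6000)³ · 5 ≈ 87.8800.
Step 4: Compute 3A = A + A + A directly by enumerating all triples (a,b,c) ∈ A³; |3A| = 22.
Step 5: Check 22 ≤ 87.8800? Yes ✓.

K = 13/5, Plünnecke-Ruzsa bound K³|A| ≈ 87.8800, |3A| = 22, inequality holds.


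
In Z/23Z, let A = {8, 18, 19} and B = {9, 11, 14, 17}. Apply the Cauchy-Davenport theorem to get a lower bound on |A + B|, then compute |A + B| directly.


Cauchy-Davenport: |A + B| ≥ min(p, |A| + |B| - 1) for A, B nonempty in Z/pZ.
|A| = 3, |B| = 4, p = 23.
CD lower bound = min(23, 3 + 4 - 1) = min(23, 6) = 6.
Compute A + B mod 23 directly:
a = 8: 8+9=17, 8+11=19, 8+14=22, 8+17=2
a = 18: 18+9=4, 18+11=6, 18+14=9, 18+17=12
a = 19: 19+9=5, 19+11=7, 19+14=10, 19+17=13
A + B = {2, 4, 5, 6, 7, 9, 10, 12, 13, 17, 19, 22}, so |A + B| = 12.
Verify: 12 ≥ 6? Yes ✓.

CD lower bound = 6, actual |A + B| = 12.


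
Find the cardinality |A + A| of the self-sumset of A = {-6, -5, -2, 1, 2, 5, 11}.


A + A = {a + a' : a, a' ∈ A}; |A| = 7.
General bounds: 2|A| - 1 ≤ |A + A| ≤ |A|(|A|+1)/2, i.e. 13 ≤ |A + A| ≤ 28.
Lower bound 2|A|-1 is attained iff A is an arithmetic progression.
Enumerate sums a + a' for a ≤ a' (symmetric, so this suffices):
a = -6: -6+-6=-12, -6+-5=-11, -6+-2=-8, -6+1=-5, -6+2=-4, -6+5=-1, -6+11=5
a = -5: -5+-5=-10, -5+-2=-7, -5+1=-4, -5+2=-3, -5+5=0, -5+11=6
a = -2: -2+-2=-4, -2+1=-1, -2+2=0, -2+5=3, -2+11=9
a = 1: 1+1=2, 1+2=3, 1+5=6, 1+11=12
a = 2: 2+2=4, 2+5=7, 2+11=13
a = 5: 5+5=10, 5+11=16
a = 11: 11+11=22
Distinct sums: {-12, -11, -10, -8, -7, -5, -4, -3, -1, 0, 2, 3, 4, 5, 6, 7, 9, 10, 12, 13, 16, 22}
|A + A| = 22

|A + A| = 22


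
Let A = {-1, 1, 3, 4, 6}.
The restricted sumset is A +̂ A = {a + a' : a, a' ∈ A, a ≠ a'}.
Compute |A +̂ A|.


Restricted sumset: A +̂ A = {a + a' : a ∈ A, a' ∈ A, a ≠ a'}.
Equivalently, take A + A and drop any sum 2a that is achievable ONLY as a + a for a ∈ A (i.e. sums representable only with equal summands).
Enumerate pairs (a, a') with a < a' (symmetric, so each unordered pair gives one sum; this covers all a ≠ a'):
  -1 + 1 = 0
  -1 + 3 = 2
  -1 + 4 = 3
  -1 + 6 = 5
  1 + 3 = 4
  1 + 4 = 5
  1 + 6 = 7
  3 + 4 = 7
  3 + 6 = 9
  4 + 6 = 10
Collected distinct sums: {0, 2, 3, 4, 5, 7, 9, 10}
|A +̂ A| = 8
(Reference bound: |A +̂ A| ≥ 2|A| - 3 for |A| ≥ 2, with |A| = 5 giving ≥ 7.)

|A +̂ A| = 8


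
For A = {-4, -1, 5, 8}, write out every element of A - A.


A - A = {a - a' : a, a' ∈ A}.
Compute a - a' for each ordered pair (a, a'):
a = -4: -4--4=0, -4--1=-3, -4-5=-9, -4-8=-12
a = -1: -1--4=3, -1--1=0, -1-5=-6, -1-8=-9
a = 5: 5--4=9, 5--1=6, 5-5=0, 5-8=-3
a = 8: 8--4=12, 8--1=9, 8-5=3, 8-8=0
Collecting distinct values (and noting 0 appears from a-a):
A - A = {-12, -9, -6, -3, 0, 3, 6, 9, 12}
|A - A| = 9

A - A = {-12, -9, -6, -3, 0, 3, 6, 9, 12}


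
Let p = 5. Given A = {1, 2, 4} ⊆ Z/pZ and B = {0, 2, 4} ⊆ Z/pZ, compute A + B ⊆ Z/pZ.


Work in Z/5Z: reduce every sum a + b modulo 5.
Enumerate all 9 pairs:
a = 1: 1+0=1, 1+2=3, 1+4=0
a = 2: 2+0=2, 2+2=4, 2+4=1
a = 4: 4+0=4, 4+2=1, 4+4=3
Distinct residues collected: {0, 1, 2, 3, 4}
|A + B| = 5 (out of 5 total residues).

A + B = {0, 1, 2, 3, 4}


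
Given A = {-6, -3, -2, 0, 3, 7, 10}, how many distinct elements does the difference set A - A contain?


A - A = {a - a' : a, a' ∈ A}; |A| = 7.
Bounds: 2|A|-1 ≤ |A - A| ≤ |A|² - |A| + 1, i.e. 13 ≤ |A - A| ≤ 43.
Note: 0 ∈ A - A always (from a - a). The set is symmetric: if d ∈ A - A then -d ∈ A - A.
Enumerate nonzero differences d = a - a' with a > a' (then include -d):
Positive differences: {1, 2, 3, 4, 5, 6, 7, 9, 10, 12, 13, 16}
Full difference set: {0} ∪ (positive diffs) ∪ (negative diffs).
|A - A| = 1 + 2·12 = 25 (matches direct enumeration: 25).

|A - A| = 25


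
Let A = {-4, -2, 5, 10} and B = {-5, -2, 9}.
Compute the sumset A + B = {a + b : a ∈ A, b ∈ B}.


A + B = {a + b : a ∈ A, b ∈ B}.
Enumerate all |A|·|B| = 4·3 = 12 pairs (a, b) and collect distinct sums.
a = -4: -4+-5=-9, -4+-2=-6, -4+9=5
a = -2: -2+-5=-7, -2+-2=-4, -2+9=7
a = 5: 5+-5=0, 5+-2=3, 5+9=14
a = 10: 10+-5=5, 10+-2=8, 10+9=19
Collecting distinct sums: A + B = {-9, -7, -6, -4, 0, 3, 5, 7, 8, 14, 19}
|A + B| = 11

A + B = {-9, -7, -6, -4, 0, 3, 5, 7, 8, 14, 19}


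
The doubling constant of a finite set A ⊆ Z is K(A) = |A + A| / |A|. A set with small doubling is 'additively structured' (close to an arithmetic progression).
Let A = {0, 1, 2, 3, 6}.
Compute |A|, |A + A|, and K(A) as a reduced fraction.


|A| = 5.
Compute A + A by enumerating all 25 pairs.
A + A = {0, 1, 2, 3, 4, 5, 6, 7, 8, 9, 12}, so |A + A| = 11.
K = |A + A| / |A| = 11/5 (already in lowest terms) ≈ 2.2000.
Reference: AP of size 5 gives K = 9/5 ≈ 1.8000; a fully generic set of size 5 gives K ≈ 3.0000.

|A| = 5, |A + A| = 11, K = 11/5.


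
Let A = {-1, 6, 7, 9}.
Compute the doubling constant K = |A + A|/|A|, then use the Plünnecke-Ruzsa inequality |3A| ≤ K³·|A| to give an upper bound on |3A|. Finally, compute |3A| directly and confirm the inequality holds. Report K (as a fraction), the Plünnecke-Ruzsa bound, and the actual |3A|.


|A| = 4.
Step 1: Compute A + A by enumerating all 16 pairs.
A + A = {-2, 5, 6, 8, 12, 13, 14, 15, 16, 18}, so |A + A| = 10.
Step 2: Doubling constant K = |A + A|/|A| = 10/4 = 10/4 ≈ 2.5000.
Step 3: Plünnecke-Ruzsa gives |3A| ≤ K³·|A| = (2.5000)³ · 4 ≈ 62.5000.
Step 4: Compute 3A = A + A + A directly by enumerating all triples (a,b,c) ∈ A³; |3A| = 19.
Step 5: Check 19 ≤ 62.5000? Yes ✓.

K = 10/4, Plünnecke-Ruzsa bound K³|A| ≈ 62.5000, |3A| = 19, inequality holds.


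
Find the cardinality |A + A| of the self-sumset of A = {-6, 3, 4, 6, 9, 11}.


A + A = {a + a' : a, a' ∈ A}; |A| = 6.
General bounds: 2|A| - 1 ≤ |A + A| ≤ |A|(|A|+1)/2, i.e. 11 ≤ |A + A| ≤ 21.
Lower bound 2|A|-1 is attained iff A is an arithmetic progression.
Enumerate sums a + a' for a ≤ a' (symmetric, so this suffices):
a = -6: -6+-6=-12, -6+3=-3, -6+4=-2, -6+6=0, -6+9=3, -6+11=5
a = 3: 3+3=6, 3+4=7, 3+6=9, 3+9=12, 3+11=14
a = 4: 4+4=8, 4+6=10, 4+9=13, 4+11=15
a = 6: 6+6=12, 6+9=15, 6+11=17
a = 9: 9+9=18, 9+11=20
a = 11: 11+11=22
Distinct sums: {-12, -3, -2, 0, 3, 5, 6, 7, 8, 9, 10, 12, 13, 14, 15, 17, 18, 20, 22}
|A + A| = 19

|A + A| = 19


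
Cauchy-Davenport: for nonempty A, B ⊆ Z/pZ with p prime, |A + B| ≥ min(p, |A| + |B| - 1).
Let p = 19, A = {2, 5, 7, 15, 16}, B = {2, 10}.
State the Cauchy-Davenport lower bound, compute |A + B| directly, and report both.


Cauchy-Davenport: |A + B| ≥ min(p, |A| + |B| - 1) for A, B nonempty in Z/pZ.
|A| = 5, |B| = 2, p = 19.
CD lower bound = min(19, 5 + 2 - 1) = min(19, 6) = 6.
Compute A + B mod 19 directly:
a = 2: 2+2=4, 2+10=12
a = 5: 5+2=7, 5+10=15
a = 7: 7+2=9, 7+10=17
a = 15: 15+2=17, 15+10=6
a = 16: 16+2=18, 16+10=7
A + B = {4, 6, 7, 9, 12, 15, 17, 18}, so |A + B| = 8.
Verify: 8 ≥ 6? Yes ✓.

CD lower bound = 6, actual |A + B| = 8.


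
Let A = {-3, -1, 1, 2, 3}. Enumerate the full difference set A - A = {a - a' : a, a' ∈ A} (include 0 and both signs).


A - A = {a - a' : a, a' ∈ A}.
Compute a - a' for each ordered pair (a, a'):
a = -3: -3--3=0, -3--1=-2, -3-1=-4, -3-2=-5, -3-3=-6
a = -1: -1--3=2, -1--1=0, -1-1=-2, -1-2=-3, -1-3=-4
a = 1: 1--3=4, 1--1=2, 1-1=0, 1-2=-1, 1-3=-2
a = 2: 2--3=5, 2--1=3, 2-1=1, 2-2=0, 2-3=-1
a = 3: 3--3=6, 3--1=4, 3-1=2, 3-2=1, 3-3=0
Collecting distinct values (and noting 0 appears from a-a):
A - A = {-6, -5, -4, -3, -2, -1, 0, 1, 2, 3, 4, 5, 6}
|A - A| = 13

A - A = {-6, -5, -4, -3, -2, -1, 0, 1, 2, 3, 4, 5, 6}


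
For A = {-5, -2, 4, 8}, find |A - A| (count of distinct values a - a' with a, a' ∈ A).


A - A = {a - a' : a, a' ∈ A}; |A| = 4.
Bounds: 2|A|-1 ≤ |A - A| ≤ |A|² - |A| + 1, i.e. 7 ≤ |A - A| ≤ 13.
Note: 0 ∈ A - A always (from a - a). The set is symmetric: if d ∈ A - A then -d ∈ A - A.
Enumerate nonzero differences d = a - a' with a > a' (then include -d):
Positive differences: {3, 4, 6, 9, 10, 13}
Full difference set: {0} ∪ (positive diffs) ∪ (negative diffs).
|A - A| = 1 + 2·6 = 13 (matches direct enumeration: 13).

|A - A| = 13


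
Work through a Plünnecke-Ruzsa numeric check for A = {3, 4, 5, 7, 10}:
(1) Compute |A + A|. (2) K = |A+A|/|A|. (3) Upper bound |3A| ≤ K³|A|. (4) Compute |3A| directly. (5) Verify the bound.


|A| = 5.
Step 1: Compute A + A by enumerating all 25 pairs.
A + A = {6, 7, 8, 9, 10, 11, 12, 13, 14, 15, 17, 20}, so |A + A| = 12.
Step 2: Doubling constant K = |A + A|/|A| = 12/5 = 12/5 ≈ 2.4000.
Step 3: Plünnecke-Ruzsa gives |3A| ≤ K³·|A| = (2.4000)³ · 5 ≈ 69.1200.
Step 4: Compute 3A = A + A + A directly by enumerating all triples (a,b,c) ∈ A³; |3A| = 19.
Step 5: Check 19 ≤ 69.1200? Yes ✓.

K = 12/5, Plünnecke-Ruzsa bound K³|A| ≈ 69.1200, |3A| = 19, inequality holds.


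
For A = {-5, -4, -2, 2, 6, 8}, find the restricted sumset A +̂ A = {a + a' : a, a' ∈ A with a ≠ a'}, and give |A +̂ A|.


Restricted sumset: A +̂ A = {a + a' : a ∈ A, a' ∈ A, a ≠ a'}.
Equivalently, take A + A and drop any sum 2a that is achievable ONLY as a + a for a ∈ A (i.e. sums representable only with equal summands).
Enumerate pairs (a, a') with a < a' (symmetric, so each unordered pair gives one sum; this covers all a ≠ a'):
  -5 + -4 = -9
  -5 + -2 = -7
  -5 + 2 = -3
  -5 + 6 = 1
  -5 + 8 = 3
  -4 + -2 = -6
  -4 + 2 = -2
  -4 + 6 = 2
  -4 + 8 = 4
  -2 + 2 = 0
  -2 + 6 = 4
  -2 + 8 = 6
  2 + 6 = 8
  2 + 8 = 10
  6 + 8 = 14
Collected distinct sums: {-9, -7, -6, -3, -2, 0, 1, 2, 3, 4, 6, 8, 10, 14}
|A +̂ A| = 14
(Reference bound: |A +̂ A| ≥ 2|A| - 3 for |A| ≥ 2, with |A| = 6 giving ≥ 9.)

|A +̂ A| = 14


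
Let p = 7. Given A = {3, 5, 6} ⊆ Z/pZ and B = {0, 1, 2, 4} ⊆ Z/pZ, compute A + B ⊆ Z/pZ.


Work in Z/7Z: reduce every sum a + b modulo 7.
Enumerate all 12 pairs:
a = 3: 3+0=3, 3+1=4, 3+2=5, 3+4=0
a = 5: 5+0=5, 5+1=6, 5+2=0, 5+4=2
a = 6: 6+0=6, 6+1=0, 6+2=1, 6+4=3
Distinct residues collected: {0, 1, 2, 3, 4, 5, 6}
|A + B| = 7 (out of 7 total residues).

A + B = {0, 1, 2, 3, 4, 5, 6}


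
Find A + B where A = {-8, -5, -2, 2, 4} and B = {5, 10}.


A + B = {a + b : a ∈ A, b ∈ B}.
Enumerate all |A|·|B| = 5·2 = 10 pairs (a, b) and collect distinct sums.
a = -8: -8+5=-3, -8+10=2
a = -5: -5+5=0, -5+10=5
a = -2: -2+5=3, -2+10=8
a = 2: 2+5=7, 2+10=12
a = 4: 4+5=9, 4+10=14
Collecting distinct sums: A + B = {-3, 0, 2, 3, 5, 7, 8, 9, 12, 14}
|A + B| = 10

A + B = {-3, 0, 2, 3, 5, 7, 8, 9, 12, 14}


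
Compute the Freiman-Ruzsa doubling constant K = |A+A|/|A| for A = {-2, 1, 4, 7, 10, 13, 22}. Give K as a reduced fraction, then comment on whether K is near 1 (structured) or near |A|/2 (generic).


|A| = 7.
Compute A + A by enumerating all 49 pairs.
A + A = {-4, -1, 2, 5, 8, 11, 14, 17, 20, 23, 26, 29, 32, 35, 44}, so |A + A| = 15.
K = |A + A| / |A| = 15/7 (already in lowest terms) ≈ 2.1429.
Reference: AP of size 7 gives K = 13/7 ≈ 1.8571; a fully generic set of size 7 gives K ≈ 4.0000.

|A| = 7, |A + A| = 15, K = 15/7.


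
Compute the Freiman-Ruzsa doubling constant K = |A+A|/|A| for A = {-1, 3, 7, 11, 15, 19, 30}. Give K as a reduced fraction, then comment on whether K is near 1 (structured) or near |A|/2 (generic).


|A| = 7.
Compute A + A by enumerating all 49 pairs.
A + A = {-2, 2, 6, 10, 14, 18, 22, 26, 29, 30, 33, 34, 37, 38, 41, 45, 49, 60}, so |A + A| = 18.
K = |A + A| / |A| = 18/7 (already in lowest terms) ≈ 2.5714.
Reference: AP of size 7 gives K = 13/7 ≈ 1.8571; a fully generic set of size 7 gives K ≈ 4.0000.

|A| = 7, |A + A| = 18, K = 18/7.


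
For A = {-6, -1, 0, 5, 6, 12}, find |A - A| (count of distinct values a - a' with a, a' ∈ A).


A - A = {a - a' : a, a' ∈ A}; |A| = 6.
Bounds: 2|A|-1 ≤ |A - A| ≤ |A|² - |A| + 1, i.e. 11 ≤ |A - A| ≤ 31.
Note: 0 ∈ A - A always (from a - a). The set is symmetric: if d ∈ A - A then -d ∈ A - A.
Enumerate nonzero differences d = a - a' with a > a' (then include -d):
Positive differences: {1, 5, 6, 7, 11, 12, 13, 18}
Full difference set: {0} ∪ (positive diffs) ∪ (negative diffs).
|A - A| = 1 + 2·8 = 17 (matches direct enumeration: 17).

|A - A| = 17


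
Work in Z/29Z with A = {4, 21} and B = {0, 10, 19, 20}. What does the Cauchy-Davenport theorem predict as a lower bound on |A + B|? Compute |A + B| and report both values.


Cauchy-Davenport: |A + B| ≥ min(p, |A| + |B| - 1) for A, B nonempty in Z/pZ.
|A| = 2, |B| = 4, p = 29.
CD lower bound = min(29, 2 + 4 - 1) = min(29, 5) = 5.
Compute A + B mod 29 directly:
a = 4: 4+0=4, 4+10=14, 4+19=23, 4+20=24
a = 21: 21+0=21, 21+10=2, 21+19=11, 21+20=12
A + B = {2, 4, 11, 12, 14, 21, 23, 24}, so |A + B| = 8.
Verify: 8 ≥ 5? Yes ✓.

CD lower bound = 5, actual |A + B| = 8.


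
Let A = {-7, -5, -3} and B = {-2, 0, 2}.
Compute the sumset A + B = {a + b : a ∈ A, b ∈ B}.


A + B = {a + b : a ∈ A, b ∈ B}.
Enumerate all |A|·|B| = 3·3 = 9 pairs (a, b) and collect distinct sums.
a = -7: -7+-2=-9, -7+0=-7, -7+2=-5
a = -5: -5+-2=-7, -5+0=-5, -5+2=-3
a = -3: -3+-2=-5, -3+0=-3, -3+2=-1
Collecting distinct sums: A + B = {-9, -7, -5, -3, -1}
|A + B| = 5

A + B = {-9, -7, -5, -3, -1}


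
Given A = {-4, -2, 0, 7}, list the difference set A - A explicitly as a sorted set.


A - A = {a - a' : a, a' ∈ A}.
Compute a - a' for each ordered pair (a, a'):
a = -4: -4--4=0, -4--2=-2, -4-0=-4, -4-7=-11
a = -2: -2--4=2, -2--2=0, -2-0=-2, -2-7=-9
a = 0: 0--4=4, 0--2=2, 0-0=0, 0-7=-7
a = 7: 7--4=11, 7--2=9, 7-0=7, 7-7=0
Collecting distinct values (and noting 0 appears from a-a):
A - A = {-11, -9, -7, -4, -2, 0, 2, 4, 7, 9, 11}
|A - A| = 11

A - A = {-11, -9, -7, -4, -2, 0, 2, 4, 7, 9, 11}


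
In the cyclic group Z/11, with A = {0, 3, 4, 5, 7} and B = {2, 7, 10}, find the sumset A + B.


Work in Z/11Z: reduce every sum a + b modulo 11.
Enumerate all 15 pairs:
a = 0: 0+2=2, 0+7=7, 0+10=10
a = 3: 3+2=5, 3+7=10, 3+10=2
a = 4: 4+2=6, 4+7=0, 4+10=3
a = 5: 5+2=7, 5+7=1, 5+10=4
a = 7: 7+2=9, 7+7=3, 7+10=6
Distinct residues collected: {0, 1, 2, 3, 4, 5, 6, 7, 9, 10}
|A + B| = 10 (out of 11 total residues).

A + B = {0, 1, 2, 3, 4, 5, 6, 7, 9, 10}


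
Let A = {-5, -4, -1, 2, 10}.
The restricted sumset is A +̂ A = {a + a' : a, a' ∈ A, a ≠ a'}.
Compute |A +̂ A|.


Restricted sumset: A +̂ A = {a + a' : a ∈ A, a' ∈ A, a ≠ a'}.
Equivalently, take A + A and drop any sum 2a that is achievable ONLY as a + a for a ∈ A (i.e. sums representable only with equal summands).
Enumerate pairs (a, a') with a < a' (symmetric, so each unordered pair gives one sum; this covers all a ≠ a'):
  -5 + -4 = -9
  -5 + -1 = -6
  -5 + 2 = -3
  -5 + 10 = 5
  -4 + -1 = -5
  -4 + 2 = -2
  -4 + 10 = 6
  -1 + 2 = 1
  -1 + 10 = 9
  2 + 10 = 12
Collected distinct sums: {-9, -6, -5, -3, -2, 1, 5, 6, 9, 12}
|A +̂ A| = 10
(Reference bound: |A +̂ A| ≥ 2|A| - 3 for |A| ≥ 2, with |A| = 5 giving ≥ 7.)

|A +̂ A| = 10


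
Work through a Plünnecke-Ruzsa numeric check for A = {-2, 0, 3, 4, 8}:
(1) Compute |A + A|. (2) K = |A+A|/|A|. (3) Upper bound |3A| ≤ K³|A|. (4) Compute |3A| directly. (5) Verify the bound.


|A| = 5.
Step 1: Compute A + A by enumerating all 25 pairs.
A + A = {-4, -2, 0, 1, 2, 3, 4, 6, 7, 8, 11, 12, 16}, so |A + A| = 13.
Step 2: Doubling constant K = |A + A|/|A| = 13/5 = 13/5 ≈ 2.6000.
Step 3: Plünnecke-Ruzsa gives |3A| ≤ K³·|A| = (2.6000)³ · 5 ≈ 87.8800.
Step 4: Compute 3A = A + A + A directly by enumerating all triples (a,b,c) ∈ A³; |3A| = 23.
Step 5: Check 23 ≤ 87.8800? Yes ✓.

K = 13/5, Plünnecke-Ruzsa bound K³|A| ≈ 87.8800, |3A| = 23, inequality holds.


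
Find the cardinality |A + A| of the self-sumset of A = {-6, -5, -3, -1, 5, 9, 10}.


A + A = {a + a' : a, a' ∈ A}; |A| = 7.
General bounds: 2|A| - 1 ≤ |A + A| ≤ |A|(|A|+1)/2, i.e. 13 ≤ |A + A| ≤ 28.
Lower bound 2|A|-1 is attained iff A is an arithmetic progression.
Enumerate sums a + a' for a ≤ a' (symmetric, so this suffices):
a = -6: -6+-6=-12, -6+-5=-11, -6+-3=-9, -6+-1=-7, -6+5=-1, -6+9=3, -6+10=4
a = -5: -5+-5=-10, -5+-3=-8, -5+-1=-6, -5+5=0, -5+9=4, -5+10=5
a = -3: -3+-3=-6, -3+-1=-4, -3+5=2, -3+9=6, -3+10=7
a = -1: -1+-1=-2, -1+5=4, -1+9=8, -1+10=9
a = 5: 5+5=10, 5+9=14, 5+10=15
a = 9: 9+9=18, 9+10=19
a = 10: 10+10=20
Distinct sums: {-12, -11, -10, -9, -8, -7, -6, -4, -2, -1, 0, 2, 3, 4, 5, 6, 7, 8, 9, 10, 14, 15, 18, 19, 20}
|A + A| = 25

|A + A| = 25


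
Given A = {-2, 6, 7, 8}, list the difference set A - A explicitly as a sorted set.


A - A = {a - a' : a, a' ∈ A}.
Compute a - a' for each ordered pair (a, a'):
a = -2: -2--2=0, -2-6=-8, -2-7=-9, -2-8=-10
a = 6: 6--2=8, 6-6=0, 6-7=-1, 6-8=-2
a = 7: 7--2=9, 7-6=1, 7-7=0, 7-8=-1
a = 8: 8--2=10, 8-6=2, 8-7=1, 8-8=0
Collecting distinct values (and noting 0 appears from a-a):
A - A = {-10, -9, -8, -2, -1, 0, 1, 2, 8, 9, 10}
|A - A| = 11

A - A = {-10, -9, -8, -2, -1, 0, 1, 2, 8, 9, 10}


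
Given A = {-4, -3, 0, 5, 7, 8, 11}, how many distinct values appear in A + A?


A + A = {a + a' : a, a' ∈ A}; |A| = 7.
General bounds: 2|A| - 1 ≤ |A + A| ≤ |A|(|A|+1)/2, i.e. 13 ≤ |A + A| ≤ 28.
Lower bound 2|A|-1 is attained iff A is an arithmetic progression.
Enumerate sums a + a' for a ≤ a' (symmetric, so this suffices):
a = -4: -4+-4=-8, -4+-3=-7, -4+0=-4, -4+5=1, -4+7=3, -4+8=4, -4+11=7
a = -3: -3+-3=-6, -3+0=-3, -3+5=2, -3+7=4, -3+8=5, -3+11=8
a = 0: 0+0=0, 0+5=5, 0+7=7, 0+8=8, 0+11=11
a = 5: 5+5=10, 5+7=12, 5+8=13, 5+11=16
a = 7: 7+7=14, 7+8=15, 7+11=18
a = 8: 8+8=16, 8+11=19
a = 11: 11+11=22
Distinct sums: {-8, -7, -6, -4, -3, 0, 1, 2, 3, 4, 5, 7, 8, 10, 11, 12, 13, 14, 15, 16, 18, 19, 22}
|A + A| = 23

|A + A| = 23


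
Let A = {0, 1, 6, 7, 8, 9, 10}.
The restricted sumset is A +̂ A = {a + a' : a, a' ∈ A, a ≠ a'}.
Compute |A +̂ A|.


Restricted sumset: A +̂ A = {a + a' : a ∈ A, a' ∈ A, a ≠ a'}.
Equivalently, take A + A and drop any sum 2a that is achievable ONLY as a + a for a ∈ A (i.e. sums representable only with equal summands).
Enumerate pairs (a, a') with a < a' (symmetric, so each unordered pair gives one sum; this covers all a ≠ a'):
  0 + 1 = 1
  0 + 6 = 6
  0 + 7 = 7
  0 + 8 = 8
  0 + 9 = 9
  0 + 10 = 10
  1 + 6 = 7
  1 + 7 = 8
  1 + 8 = 9
  1 + 9 = 10
  1 + 10 = 11
  6 + 7 = 13
  6 + 8 = 14
  6 + 9 = 15
  6 + 10 = 16
  7 + 8 = 15
  7 + 9 = 16
  7 + 10 = 17
  8 + 9 = 17
  8 + 10 = 18
  9 + 10 = 19
Collected distinct sums: {1, 6, 7, 8, 9, 10, 11, 13, 14, 15, 16, 17, 18, 19}
|A +̂ A| = 14
(Reference bound: |A +̂ A| ≥ 2|A| - 3 for |A| ≥ 2, with |A| = 7 giving ≥ 11.)

|A +̂ A| = 14


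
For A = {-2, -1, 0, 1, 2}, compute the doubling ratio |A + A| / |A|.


|A| = 5.
Compute A + A by enumerating all 25 pairs.
A + A = {-4, -3, -2, -1, 0, 1, 2, 3, 4}, so |A + A| = 9.
K = |A + A| / |A| = 9/5 (already in lowest terms) ≈ 1.8000.
Reference: AP of size 5 gives K = 9/5 ≈ 1.8000; a fully generic set of size 5 gives K ≈ 3.0000.

|A| = 5, |A + A| = 9, K = 9/5.


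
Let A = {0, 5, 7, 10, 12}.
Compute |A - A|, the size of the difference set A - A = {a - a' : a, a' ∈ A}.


A - A = {a - a' : a, a' ∈ A}; |A| = 5.
Bounds: 2|A|-1 ≤ |A - A| ≤ |A|² - |A| + 1, i.e. 9 ≤ |A - A| ≤ 21.
Note: 0 ∈ A - A always (from a - a). The set is symmetric: if d ∈ A - A then -d ∈ A - A.
Enumerate nonzero differences d = a - a' with a > a' (then include -d):
Positive differences: {2, 3, 5, 7, 10, 12}
Full difference set: {0} ∪ (positive diffs) ∪ (negative diffs).
|A - A| = 1 + 2·6 = 13 (matches direct enumeration: 13).

|A - A| = 13


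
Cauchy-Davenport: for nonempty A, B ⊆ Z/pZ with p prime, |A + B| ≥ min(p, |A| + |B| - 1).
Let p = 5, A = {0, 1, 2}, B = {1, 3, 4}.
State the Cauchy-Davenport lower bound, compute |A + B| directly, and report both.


Cauchy-Davenport: |A + B| ≥ min(p, |A| + |B| - 1) for A, B nonempty in Z/pZ.
|A| = 3, |B| = 3, p = 5.
CD lower bound = min(5, 3 + 3 - 1) = min(5, 5) = 5.
Compute A + B mod 5 directly:
a = 0: 0+1=1, 0+3=3, 0+4=4
a = 1: 1+1=2, 1+3=4, 1+4=0
a = 2: 2+1=3, 2+3=0, 2+4=1
A + B = {0, 1, 2, 3, 4}, so |A + B| = 5.
Verify: 5 ≥ 5? Yes ✓.

CD lower bound = 5, actual |A + B| = 5.


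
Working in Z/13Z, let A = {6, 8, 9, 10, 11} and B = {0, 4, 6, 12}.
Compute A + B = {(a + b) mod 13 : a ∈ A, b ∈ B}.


Work in Z/13Z: reduce every sum a + b modulo 13.
Enumerate all 20 pairs:
a = 6: 6+0=6, 6+4=10, 6+6=12, 6+12=5
a = 8: 8+0=8, 8+4=12, 8+6=1, 8+12=7
a = 9: 9+0=9, 9+4=0, 9+6=2, 9+12=8
a = 10: 10+0=10, 10+4=1, 10+6=3, 10+12=9
a = 11: 11+0=11, 11+4=2, 11+6=4, 11+12=10
Distinct residues collected: {0, 1, 2, 3, 4, 5, 6, 7, 8, 9, 10, 11, 12}
|A + B| = 13 (out of 13 total residues).

A + B = {0, 1, 2, 3, 4, 5, 6, 7, 8, 9, 10, 11, 12}


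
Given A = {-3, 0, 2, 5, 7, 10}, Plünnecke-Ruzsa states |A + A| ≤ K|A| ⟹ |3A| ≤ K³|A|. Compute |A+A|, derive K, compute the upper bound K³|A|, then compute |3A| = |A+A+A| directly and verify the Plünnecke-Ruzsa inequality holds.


|A| = 6.
Step 1: Compute A + A by enumerating all 36 pairs.
A + A = {-6, -3, -1, 0, 2, 4, 5, 7, 9, 10, 12, 14, 15, 17, 20}, so |A + A| = 15.
Step 2: Doubling constant K = |A + A|/|A| = 15/6 = 15/6 ≈ 2.5000.
Step 3: Plünnecke-Ruzsa gives |3A| ≤ K³·|A| = (2.5000)³ · 6 ≈ 93.7500.
Step 4: Compute 3A = A + A + A directly by enumerating all triples (a,b,c) ∈ A³; |3A| = 28.
Step 5: Check 28 ≤ 93.7500? Yes ✓.

K = 15/6, Plünnecke-Ruzsa bound K³|A| ≈ 93.7500, |3A| = 28, inequality holds.


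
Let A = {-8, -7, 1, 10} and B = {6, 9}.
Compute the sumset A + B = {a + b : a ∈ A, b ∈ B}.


A + B = {a + b : a ∈ A, b ∈ B}.
Enumerate all |A|·|B| = 4·2 = 8 pairs (a, b) and collect distinct sums.
a = -8: -8+6=-2, -8+9=1
a = -7: -7+6=-1, -7+9=2
a = 1: 1+6=7, 1+9=10
a = 10: 10+6=16, 10+9=19
Collecting distinct sums: A + B = {-2, -1, 1, 2, 7, 10, 16, 19}
|A + B| = 8

A + B = {-2, -1, 1, 2, 7, 10, 16, 19}


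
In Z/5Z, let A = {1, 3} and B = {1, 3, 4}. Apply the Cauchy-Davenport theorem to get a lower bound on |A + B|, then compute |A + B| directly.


Cauchy-Davenport: |A + B| ≥ min(p, |A| + |B| - 1) for A, B nonempty in Z/pZ.
|A| = 2, |B| = 3, p = 5.
CD lower bound = min(5, 2 + 3 - 1) = min(5, 4) = 4.
Compute A + B mod 5 directly:
a = 1: 1+1=2, 1+3=4, 1+4=0
a = 3: 3+1=4, 3+3=1, 3+4=2
A + B = {0, 1, 2, 4}, so |A + B| = 4.
Verify: 4 ≥ 4? Yes ✓.

CD lower bound = 4, actual |A + B| = 4.


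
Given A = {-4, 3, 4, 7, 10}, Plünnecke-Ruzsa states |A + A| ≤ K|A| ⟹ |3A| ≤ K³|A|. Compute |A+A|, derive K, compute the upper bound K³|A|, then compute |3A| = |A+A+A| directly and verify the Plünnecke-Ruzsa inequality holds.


|A| = 5.
Step 1: Compute A + A by enumerating all 25 pairs.
A + A = {-8, -1, 0, 3, 6, 7, 8, 10, 11, 13, 14, 17, 20}, so |A + A| = 13.
Step 2: Doubling constant K = |A + A|/|A| = 13/5 = 13/5 ≈ 2.6000.
Step 3: Plünnecke-Ruzsa gives |3A| ≤ K³·|A| = (2.6000)³ · 5 ≈ 87.8800.
Step 4: Compute 3A = A + A + A directly by enumerating all triples (a,b,c) ∈ A³; |3A| = 25.
Step 5: Check 25 ≤ 87.8800? Yes ✓.

K = 13/5, Plünnecke-Ruzsa bound K³|A| ≈ 87.8800, |3A| = 25, inequality holds.


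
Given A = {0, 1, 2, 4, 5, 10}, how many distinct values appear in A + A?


A + A = {a + a' : a, a' ∈ A}; |A| = 6.
General bounds: 2|A| - 1 ≤ |A + A| ≤ |A|(|A|+1)/2, i.e. 11 ≤ |A + A| ≤ 21.
Lower bound 2|A|-1 is attained iff A is an arithmetic progression.
Enumerate sums a + a' for a ≤ a' (symmetric, so this suffices):
a = 0: 0+0=0, 0+1=1, 0+2=2, 0+4=4, 0+5=5, 0+10=10
a = 1: 1+1=2, 1+2=3, 1+4=5, 1+5=6, 1+10=11
a = 2: 2+2=4, 2+4=6, 2+5=7, 2+10=12
a = 4: 4+4=8, 4+5=9, 4+10=14
a = 5: 5+5=10, 5+10=15
a = 10: 10+10=20
Distinct sums: {0, 1, 2, 3, 4, 5, 6, 7, 8, 9, 10, 11, 12, 14, 15, 20}
|A + A| = 16

|A + A| = 16


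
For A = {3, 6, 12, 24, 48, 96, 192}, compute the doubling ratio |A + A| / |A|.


|A| = 7.
Compute A + A by enumerating all 49 pairs.
A + A = {6, 9, 12, 15, 18, 24, 27, 30, 36, 48, 51, 54, 60, 72, 96, 99, 102, 108, 120, 144, 192, 195, 198, 204, 216, 240, 288, 384}, so |A + A| = 28.
K = |A + A| / |A| = 28/7 = 4/1 ≈ 4.0000.
Reference: AP of size 7 gives K = 13/7 ≈ 1.8571; a fully generic set of size 7 gives K ≈ 4.0000.

|A| = 7, |A + A| = 28, K = 28/7 = 4/1.


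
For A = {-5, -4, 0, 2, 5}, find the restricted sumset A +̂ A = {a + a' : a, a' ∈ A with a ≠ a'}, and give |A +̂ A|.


Restricted sumset: A +̂ A = {a + a' : a ∈ A, a' ∈ A, a ≠ a'}.
Equivalently, take A + A and drop any sum 2a that is achievable ONLY as a + a for a ∈ A (i.e. sums representable only with equal summands).
Enumerate pairs (a, a') with a < a' (symmetric, so each unordered pair gives one sum; this covers all a ≠ a'):
  -5 + -4 = -9
  -5 + 0 = -5
  -5 + 2 = -3
  -5 + 5 = 0
  -4 + 0 = -4
  -4 + 2 = -2
  -4 + 5 = 1
  0 + 2 = 2
  0 + 5 = 5
  2 + 5 = 7
Collected distinct sums: {-9, -5, -4, -3, -2, 0, 1, 2, 5, 7}
|A +̂ A| = 10
(Reference bound: |A +̂ A| ≥ 2|A| - 3 for |A| ≥ 2, with |A| = 5 giving ≥ 7.)

|A +̂ A| = 10


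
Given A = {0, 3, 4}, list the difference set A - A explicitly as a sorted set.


A - A = {a - a' : a, a' ∈ A}.
Compute a - a' for each ordered pair (a, a'):
a = 0: 0-0=0, 0-3=-3, 0-4=-4
a = 3: 3-0=3, 3-3=0, 3-4=-1
a = 4: 4-0=4, 4-3=1, 4-4=0
Collecting distinct values (and noting 0 appears from a-a):
A - A = {-4, -3, -1, 0, 1, 3, 4}
|A - A| = 7

A - A = {-4, -3, -1, 0, 1, 3, 4}


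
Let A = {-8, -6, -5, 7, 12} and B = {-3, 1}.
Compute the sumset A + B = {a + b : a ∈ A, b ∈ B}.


A + B = {a + b : a ∈ A, b ∈ B}.
Enumerate all |A|·|B| = 5·2 = 10 pairs (a, b) and collect distinct sums.
a = -8: -8+-3=-11, -8+1=-7
a = -6: -6+-3=-9, -6+1=-5
a = -5: -5+-3=-8, -5+1=-4
a = 7: 7+-3=4, 7+1=8
a = 12: 12+-3=9, 12+1=13
Collecting distinct sums: A + B = {-11, -9, -8, -7, -5, -4, 4, 8, 9, 13}
|A + B| = 10

A + B = {-11, -9, -8, -7, -5, -4, 4, 8, 9, 13}


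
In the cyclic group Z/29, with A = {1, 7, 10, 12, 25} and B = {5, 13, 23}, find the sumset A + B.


Work in Z/29Z: reduce every sum a + b modulo 29.
Enumerate all 15 pairs:
a = 1: 1+5=6, 1+13=14, 1+23=24
a = 7: 7+5=12, 7+13=20, 7+23=1
a = 10: 10+5=15, 10+13=23, 10+23=4
a = 12: 12+5=17, 12+13=25, 12+23=6
a = 25: 25+5=1, 25+13=9, 25+23=19
Distinct residues collected: {1, 4, 6, 9, 12, 14, 15, 17, 19, 20, 23, 24, 25}
|A + B| = 13 (out of 29 total residues).

A + B = {1, 4, 6, 9, 12, 14, 15, 17, 19, 20, 23, 24, 25}


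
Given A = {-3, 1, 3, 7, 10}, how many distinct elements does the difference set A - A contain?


A - A = {a - a' : a, a' ∈ A}; |A| = 5.
Bounds: 2|A|-1 ≤ |A - A| ≤ |A|² - |A| + 1, i.e. 9 ≤ |A - A| ≤ 21.
Note: 0 ∈ A - A always (from a - a). The set is symmetric: if d ∈ A - A then -d ∈ A - A.
Enumerate nonzero differences d = a - a' with a > a' (then include -d):
Positive differences: {2, 3, 4, 6, 7, 9, 10, 13}
Full difference set: {0} ∪ (positive diffs) ∪ (negative diffs).
|A - A| = 1 + 2·8 = 17 (matches direct enumeration: 17).

|A - A| = 17


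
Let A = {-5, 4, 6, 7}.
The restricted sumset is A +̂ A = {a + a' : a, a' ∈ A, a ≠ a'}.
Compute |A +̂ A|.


Restricted sumset: A +̂ A = {a + a' : a ∈ A, a' ∈ A, a ≠ a'}.
Equivalently, take A + A and drop any sum 2a that is achievable ONLY as a + a for a ∈ A (i.e. sums representable only with equal summands).
Enumerate pairs (a, a') with a < a' (symmetric, so each unordered pair gives one sum; this covers all a ≠ a'):
  -5 + 4 = -1
  -5 + 6 = 1
  -5 + 7 = 2
  4 + 6 = 10
  4 + 7 = 11
  6 + 7 = 13
Collected distinct sums: {-1, 1, 2, 10, 11, 13}
|A +̂ A| = 6
(Reference bound: |A +̂ A| ≥ 2|A| - 3 for |A| ≥ 2, with |A| = 4 giving ≥ 5.)

|A +̂ A| = 6


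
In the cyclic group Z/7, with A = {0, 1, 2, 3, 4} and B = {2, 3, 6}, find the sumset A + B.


Work in Z/7Z: reduce every sum a + b modulo 7.
Enumerate all 15 pairs:
a = 0: 0+2=2, 0+3=3, 0+6=6
a = 1: 1+2=3, 1+3=4, 1+6=0
a = 2: 2+2=4, 2+3=5, 2+6=1
a = 3: 3+2=5, 3+3=6, 3+6=2
a = 4: 4+2=6, 4+3=0, 4+6=3
Distinct residues collected: {0, 1, 2, 3, 4, 5, 6}
|A + B| = 7 (out of 7 total residues).

A + B = {0, 1, 2, 3, 4, 5, 6}


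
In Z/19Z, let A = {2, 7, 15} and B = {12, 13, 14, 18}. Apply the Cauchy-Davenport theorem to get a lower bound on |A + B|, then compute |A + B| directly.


Cauchy-Davenport: |A + B| ≥ min(p, |A| + |B| - 1) for A, B nonempty in Z/pZ.
|A| = 3, |B| = 4, p = 19.
CD lower bound = min(19, 3 + 4 - 1) = min(19, 6) = 6.
Compute A + B mod 19 directly:
a = 2: 2+12=14, 2+13=15, 2+14=16, 2+18=1
a = 7: 7+12=0, 7+13=1, 7+14=2, 7+18=6
a = 15: 15+12=8, 15+13=9, 15+14=10, 15+18=14
A + B = {0, 1, 2, 6, 8, 9, 10, 14, 15, 16}, so |A + B| = 10.
Verify: 10 ≥ 6? Yes ✓.

CD lower bound = 6, actual |A + B| = 10.


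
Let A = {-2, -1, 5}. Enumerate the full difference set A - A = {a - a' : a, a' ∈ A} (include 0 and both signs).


A - A = {a - a' : a, a' ∈ A}.
Compute a - a' for each ordered pair (a, a'):
a = -2: -2--2=0, -2--1=-1, -2-5=-7
a = -1: -1--2=1, -1--1=0, -1-5=-6
a = 5: 5--2=7, 5--1=6, 5-5=0
Collecting distinct values (and noting 0 appears from a-a):
A - A = {-7, -6, -1, 0, 1, 6, 7}
|A - A| = 7

A - A = {-7, -6, -1, 0, 1, 6, 7}


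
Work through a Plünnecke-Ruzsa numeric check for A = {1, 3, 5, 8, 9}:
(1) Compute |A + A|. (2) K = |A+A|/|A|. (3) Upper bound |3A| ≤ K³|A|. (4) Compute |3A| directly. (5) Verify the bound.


|A| = 5.
Step 1: Compute A + A by enumerating all 25 pairs.
A + A = {2, 4, 6, 8, 9, 10, 11, 12, 13, 14, 16, 17, 18}, so |A + A| = 13.
Step 2: Doubling constant K = |A + A|/|A| = 13/5 = 13/5 ≈ 2.6000.
Step 3: Plünnecke-Ruzsa gives |3A| ≤ K³·|A| = (2.6000)³ · 5 ≈ 87.8800.
Step 4: Compute 3A = A + A + A directly by enumerating all triples (a,b,c) ∈ A³; |3A| = 22.
Step 5: Check 22 ≤ 87.8800? Yes ✓.

K = 13/5, Plünnecke-Ruzsa bound K³|A| ≈ 87.8800, |3A| = 22, inequality holds.


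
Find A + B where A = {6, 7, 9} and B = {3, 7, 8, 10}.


A + B = {a + b : a ∈ A, b ∈ B}.
Enumerate all |A|·|B| = 3·4 = 12 pairs (a, b) and collect distinct sums.
a = 6: 6+3=9, 6+7=13, 6+8=14, 6+10=16
a = 7: 7+3=10, 7+7=14, 7+8=15, 7+10=17
a = 9: 9+3=12, 9+7=16, 9+8=17, 9+10=19
Collecting distinct sums: A + B = {9, 10, 12, 13, 14, 15, 16, 17, 19}
|A + B| = 9

A + B = {9, 10, 12, 13, 14, 15, 16, 17, 19}


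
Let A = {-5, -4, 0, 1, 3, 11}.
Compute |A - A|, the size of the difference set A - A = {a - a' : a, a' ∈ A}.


A - A = {a - a' : a, a' ∈ A}; |A| = 6.
Bounds: 2|A|-1 ≤ |A - A| ≤ |A|² - |A| + 1, i.e. 11 ≤ |A - A| ≤ 31.
Note: 0 ∈ A - A always (from a - a). The set is symmetric: if d ∈ A - A then -d ∈ A - A.
Enumerate nonzero differences d = a - a' with a > a' (then include -d):
Positive differences: {1, 2, 3, 4, 5, 6, 7, 8, 10, 11, 15, 16}
Full difference set: {0} ∪ (positive diffs) ∪ (negative diffs).
|A - A| = 1 + 2·12 = 25 (matches direct enumeration: 25).

|A - A| = 25


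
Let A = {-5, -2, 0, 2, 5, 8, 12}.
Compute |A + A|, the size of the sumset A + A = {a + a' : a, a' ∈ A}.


A + A = {a + a' : a, a' ∈ A}; |A| = 7.
General bounds: 2|A| - 1 ≤ |A + A| ≤ |A|(|A|+1)/2, i.e. 13 ≤ |A + A| ≤ 28.
Lower bound 2|A|-1 is attained iff A is an arithmetic progression.
Enumerate sums a + a' for a ≤ a' (symmetric, so this suffices):
a = -5: -5+-5=-10, -5+-2=-7, -5+0=-5, -5+2=-3, -5+5=0, -5+8=3, -5+12=7
a = -2: -2+-2=-4, -2+0=-2, -2+2=0, -2+5=3, -2+8=6, -2+12=10
a = 0: 0+0=0, 0+2=2, 0+5=5, 0+8=8, 0+12=12
a = 2: 2+2=4, 2+5=7, 2+8=10, 2+12=14
a = 5: 5+5=10, 5+8=13, 5+12=17
a = 8: 8+8=16, 8+12=20
a = 12: 12+12=24
Distinct sums: {-10, -7, -5, -4, -3, -2, 0, 2, 3, 4, 5, 6, 7, 8, 10, 12, 13, 14, 16, 17, 20, 24}
|A + A| = 22

|A + A| = 22


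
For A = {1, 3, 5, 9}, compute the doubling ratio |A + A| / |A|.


|A| = 4.
Compute A + A by enumerating all 16 pairs.
A + A = {2, 4, 6, 8, 10, 12, 14, 18}, so |A + A| = 8.
K = |A + A| / |A| = 8/4 = 2/1 ≈ 2.0000.
Reference: AP of size 4 gives K = 7/4 ≈ 1.7500; a fully generic set of size 4 gives K ≈ 2.5000.

|A| = 4, |A + A| = 8, K = 8/4 = 2/1.


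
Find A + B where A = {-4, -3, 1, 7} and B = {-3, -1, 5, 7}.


A + B = {a + b : a ∈ A, b ∈ B}.
Enumerate all |A|·|B| = 4·4 = 16 pairs (a, b) and collect distinct sums.
a = -4: -4+-3=-7, -4+-1=-5, -4+5=1, -4+7=3
a = -3: -3+-3=-6, -3+-1=-4, -3+5=2, -3+7=4
a = 1: 1+-3=-2, 1+-1=0, 1+5=6, 1+7=8
a = 7: 7+-3=4, 7+-1=6, 7+5=12, 7+7=14
Collecting distinct sums: A + B = {-7, -6, -5, -4, -2, 0, 1, 2, 3, 4, 6, 8, 12, 14}
|A + B| = 14

A + B = {-7, -6, -5, -4, -2, 0, 1, 2, 3, 4, 6, 8, 12, 14}


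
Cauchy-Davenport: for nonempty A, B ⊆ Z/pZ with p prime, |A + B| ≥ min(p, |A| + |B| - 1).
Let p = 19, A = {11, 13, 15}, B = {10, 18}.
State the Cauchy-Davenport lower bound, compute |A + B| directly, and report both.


Cauchy-Davenport: |A + B| ≥ min(p, |A| + |B| - 1) for A, B nonempty in Z/pZ.
|A| = 3, |B| = 2, p = 19.
CD lower bound = min(19, 3 + 2 - 1) = min(19, 4) = 4.
Compute A + B mod 19 directly:
a = 11: 11+10=2, 11+18=10
a = 13: 13+10=4, 13+18=12
a = 15: 15+10=6, 15+18=14
A + B = {2, 4, 6, 10, 12, 14}, so |A + B| = 6.
Verify: 6 ≥ 4? Yes ✓.

CD lower bound = 4, actual |A + B| = 6.


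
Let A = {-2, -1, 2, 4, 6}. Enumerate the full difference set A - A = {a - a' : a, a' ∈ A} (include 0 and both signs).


A - A = {a - a' : a, a' ∈ A}.
Compute a - a' for each ordered pair (a, a'):
a = -2: -2--2=0, -2--1=-1, -2-2=-4, -2-4=-6, -2-6=-8
a = -1: -1--2=1, -1--1=0, -1-2=-3, -1-4=-5, -1-6=-7
a = 2: 2--2=4, 2--1=3, 2-2=0, 2-4=-2, 2-6=-4
a = 4: 4--2=6, 4--1=5, 4-2=2, 4-4=0, 4-6=-2
a = 6: 6--2=8, 6--1=7, 6-2=4, 6-4=2, 6-6=0
Collecting distinct values (and noting 0 appears from a-a):
A - A = {-8, -7, -6, -5, -4, -3, -2, -1, 0, 1, 2, 3, 4, 5, 6, 7, 8}
|A - A| = 17

A - A = {-8, -7, -6, -5, -4, -3, -2, -1, 0, 1, 2, 3, 4, 5, 6, 7, 8}


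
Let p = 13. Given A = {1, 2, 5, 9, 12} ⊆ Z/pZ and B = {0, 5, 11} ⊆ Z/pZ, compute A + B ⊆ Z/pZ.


Work in Z/13Z: reduce every sum a + b modulo 13.
Enumerate all 15 pairs:
a = 1: 1+0=1, 1+5=6, 1+11=12
a = 2: 2+0=2, 2+5=7, 2+11=0
a = 5: 5+0=5, 5+5=10, 5+11=3
a = 9: 9+0=9, 9+5=1, 9+11=7
a = 12: 12+0=12, 12+5=4, 12+11=10
Distinct residues collected: {0, 1, 2, 3, 4, 5, 6, 7, 9, 10, 12}
|A + B| = 11 (out of 13 total residues).

A + B = {0, 1, 2, 3, 4, 5, 6, 7, 9, 10, 12}


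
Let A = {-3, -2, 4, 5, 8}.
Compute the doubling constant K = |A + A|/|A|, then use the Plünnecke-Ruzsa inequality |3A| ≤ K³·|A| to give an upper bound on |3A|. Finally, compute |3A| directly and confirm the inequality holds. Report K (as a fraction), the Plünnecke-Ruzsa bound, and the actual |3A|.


|A| = 5.
Step 1: Compute A + A by enumerating all 25 pairs.
A + A = {-6, -5, -4, 1, 2, 3, 5, 6, 8, 9, 10, 12, 13, 16}, so |A + A| = 14.
Step 2: Doubling constant K = |A + A|/|A| = 14/5 = 14/5 ≈ 2.8000.
Step 3: Plünnecke-Ruzsa gives |3A| ≤ K³·|A| = (2.8000)³ · 5 ≈ 109.7600.
Step 4: Compute 3A = A + A + A directly by enumerating all triples (a,b,c) ∈ A³; |3A| = 28.
Step 5: Check 28 ≤ 109.7600? Yes ✓.

K = 14/5, Plünnecke-Ruzsa bound K³|A| ≈ 109.7600, |3A| = 28, inequality holds.


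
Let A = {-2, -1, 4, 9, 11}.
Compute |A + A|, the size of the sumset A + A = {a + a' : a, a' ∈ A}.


A + A = {a + a' : a, a' ∈ A}; |A| = 5.
General bounds: 2|A| - 1 ≤ |A + A| ≤ |A|(|A|+1)/2, i.e. 9 ≤ |A + A| ≤ 15.
Lower bound 2|A|-1 is attained iff A is an arithmetic progression.
Enumerate sums a + a' for a ≤ a' (symmetric, so this suffices):
a = -2: -2+-2=-4, -2+-1=-3, -2+4=2, -2+9=7, -2+11=9
a = -1: -1+-1=-2, -1+4=3, -1+9=8, -1+11=10
a = 4: 4+4=8, 4+9=13, 4+11=15
a = 9: 9+9=18, 9+11=20
a = 11: 11+11=22
Distinct sums: {-4, -3, -2, 2, 3, 7, 8, 9, 10, 13, 15, 18, 20, 22}
|A + A| = 14

|A + A| = 14
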